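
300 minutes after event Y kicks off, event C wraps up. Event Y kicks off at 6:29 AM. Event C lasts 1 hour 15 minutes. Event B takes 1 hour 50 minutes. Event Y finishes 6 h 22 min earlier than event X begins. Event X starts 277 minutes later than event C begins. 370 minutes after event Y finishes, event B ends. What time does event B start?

12:49 PM

Event C ends at 6:29 AM + 300 min = 11:29 AM.
Event C starts at 11:29 AM − 75 min = 10:14 AM.
Event X starts at 10:14 AM + 277 min = 2:51 PM.
Event Y ends at 2:51 PM − 382 min = 8:29 AM.
Event B ends at 8:29 AM + 370 min = 2:39 PM.
Event B starts at 2:39 PM − 110 min = 12:49 PM.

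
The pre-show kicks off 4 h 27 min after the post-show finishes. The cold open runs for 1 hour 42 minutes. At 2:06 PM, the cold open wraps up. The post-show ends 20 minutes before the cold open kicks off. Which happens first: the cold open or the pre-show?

The cold open starts at 2:06 PM − 102 min = 12:24 PM.
The post-show ends at 12:24 PM − 20 min = 12:04 PM.
The pre-show starts at 12:04 PM + 267 min = 4:31 PM.
The cold open starts at 12:24 PM and the pre-show starts at 4:31 PM, so the cold open is first.

the cold open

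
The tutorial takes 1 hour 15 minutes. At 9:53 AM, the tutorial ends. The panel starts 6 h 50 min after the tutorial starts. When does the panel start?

The tutorial starts at 9:53 AM − 75 min = 8:38 AM.
The panel starts at 8:38 AM + 410 min = 3:28 PM.

3:28 PM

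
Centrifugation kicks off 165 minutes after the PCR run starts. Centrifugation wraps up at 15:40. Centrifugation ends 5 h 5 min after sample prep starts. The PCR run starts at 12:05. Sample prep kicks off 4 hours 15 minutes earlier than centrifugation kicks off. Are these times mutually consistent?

Yes

Centrifugation starts at 12:05 + 165 min = 14:50.
Sample prep starts at 14:50 − 255 min = 10:35.
Centrifugation ends at 10:35 + 305 min = 15:40.
That matches the stated 15:40, so the schedule is consistent.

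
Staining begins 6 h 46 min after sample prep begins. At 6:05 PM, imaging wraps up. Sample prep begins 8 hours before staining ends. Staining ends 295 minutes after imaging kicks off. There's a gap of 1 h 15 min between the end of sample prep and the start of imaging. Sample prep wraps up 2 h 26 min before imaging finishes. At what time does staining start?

8:35 PM

Sample prep ends at 6:05 PM − 146 min = 3:39 PM.
Imaging starts at 3:39 PM + 75 min = 4:54 PM.
Staining ends at 4:54 PM + 295 min = 9:49 PM.
Sample prep starts at 9:49 PM − 480 min = 1:49 PM.
Staining starts at 1:49 PM + 406 min = 8:35 PM.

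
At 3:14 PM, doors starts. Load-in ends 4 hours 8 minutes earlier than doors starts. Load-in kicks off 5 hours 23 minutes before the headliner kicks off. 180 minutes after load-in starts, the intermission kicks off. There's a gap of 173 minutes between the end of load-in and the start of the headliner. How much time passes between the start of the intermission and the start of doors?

218 minutes

Load-in ends at 3:14 PM − 248 min = 11:06 AM.
The headliner starts at 11:06 AM + 173 min = 1:59 PM.
Load-in starts at 1:59 PM − 323 min = 8:36 AM.
The intermission starts at 8:36 AM + 180 min = 11:36 AM.
From 11:36 AM to 3:14 PM is 218 minutes.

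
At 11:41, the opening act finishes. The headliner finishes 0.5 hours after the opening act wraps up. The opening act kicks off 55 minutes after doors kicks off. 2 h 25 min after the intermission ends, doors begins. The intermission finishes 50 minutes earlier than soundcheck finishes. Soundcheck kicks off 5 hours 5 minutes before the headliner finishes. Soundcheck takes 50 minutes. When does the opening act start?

The headliner ends at 11:41 + 30 min = 12:11.
Soundcheck starts at 12:11 − 305 min = 07:06.
Soundcheck ends at 07:06 + 50 min = 07:56.
The intermission ends at 07:56 − 50 min = 07:06.
Doors starts at 07:06 + 145 min = 09:31.
The opening act starts at 09:31 + 55 min = 10:26.

10:26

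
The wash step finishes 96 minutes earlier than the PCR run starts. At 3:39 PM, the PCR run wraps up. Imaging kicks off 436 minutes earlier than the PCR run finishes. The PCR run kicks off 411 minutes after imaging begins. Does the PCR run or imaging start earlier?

Imaging starts at 3:39 PM − 436 min = 8:23 AM.
The PCR run starts at 8:23 AM + 411 min = 3:14 PM.
The PCR run starts at 3:14 PM and imaging starts at 8:23 AM, so imaging is first.

imaging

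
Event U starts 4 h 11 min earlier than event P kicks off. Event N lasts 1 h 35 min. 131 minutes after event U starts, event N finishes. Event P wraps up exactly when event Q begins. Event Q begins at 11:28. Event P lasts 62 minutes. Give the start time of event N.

06:51

Event P ends at 11:28.
Event P starts at 11:28 − 62 min = 10:26.
Event U starts at 10:26 − 251 min = 06:15.
Event N ends at 06:15 + 131 min = 08:26.
Event N starts at 08:26 − 95 min = 06:51.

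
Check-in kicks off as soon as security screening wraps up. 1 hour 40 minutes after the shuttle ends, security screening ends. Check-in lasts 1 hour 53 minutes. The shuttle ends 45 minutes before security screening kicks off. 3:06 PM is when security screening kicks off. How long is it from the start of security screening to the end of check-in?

The shuttle ends at 3:06 PM − 45 min = 2:21 PM.
Security screening ends at 2:21 PM + 100 min = 4:01 PM.
So check-in starts at 4:01 PM.
Check-in ends at 4:01 PM + 113 min = 5:54 PM.
From 3:06 PM to 5:54 PM is 2 hours 48 minutes.

2 hours 48 minutes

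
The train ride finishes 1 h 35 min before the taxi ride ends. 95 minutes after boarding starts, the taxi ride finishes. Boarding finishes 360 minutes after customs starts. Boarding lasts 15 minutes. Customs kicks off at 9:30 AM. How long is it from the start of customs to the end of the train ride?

Boarding ends at 9:30 AM + 360 min = 3:30 PM.
Boarding starts at 3:30 PM − 15 min = 3:15 PM.
The taxi ride ends at 3:15 PM + 95 min = 4:50 PM.
The train ride ends at 4:50 PM − 95 min = 3:15 PM.
From 9:30 AM to 3:15 PM is 5 hours 45 minutes.

5 hours 45 minutes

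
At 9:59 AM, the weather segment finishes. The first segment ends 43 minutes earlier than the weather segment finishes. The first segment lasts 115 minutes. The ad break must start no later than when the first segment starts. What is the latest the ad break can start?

The first segment ends at 9:59 AM − 43 min = 9:16 AM.
The first segment starts at 9:16 AM − 115 min = 7:21 AM.
The ad break is bounded by the first segment, so the latest it can start is 7:21 AM.

7:21 AM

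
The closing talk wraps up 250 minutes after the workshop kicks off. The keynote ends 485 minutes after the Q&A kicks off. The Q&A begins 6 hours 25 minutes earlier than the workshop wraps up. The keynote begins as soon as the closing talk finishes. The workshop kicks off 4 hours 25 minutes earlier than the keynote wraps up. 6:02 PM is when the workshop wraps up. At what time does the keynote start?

7:27 PM

The Q&A starts at 6:02 PM − 385 min = 11:37 AM.
The keynote ends at 11:37 AM + 485 min = 7:42 PM.
The workshop starts at 7:42 PM − 265 min = 3:17 PM.
The closing talk ends at 3:17 PM + 250 min = 7:27 PM.
So the keynote starts at 7:27 PM.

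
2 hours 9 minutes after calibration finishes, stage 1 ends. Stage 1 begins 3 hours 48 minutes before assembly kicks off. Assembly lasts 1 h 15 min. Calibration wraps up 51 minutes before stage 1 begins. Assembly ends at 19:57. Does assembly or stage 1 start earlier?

Assembly starts at 19:57 − 75 min = 18:42.
Stage 1 starts at 18:42 − 228 min = 14:54.
Assembly starts at 18:42 and stage 1 starts at 14:54, so stage 1 is first.

stage 1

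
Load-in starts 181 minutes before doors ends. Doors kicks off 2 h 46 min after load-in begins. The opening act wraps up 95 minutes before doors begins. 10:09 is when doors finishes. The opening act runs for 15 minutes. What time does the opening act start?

08:04

Load-in starts at 10:09 − 181 min = 07:08.
Doors starts at 07:08 + 166 min = 09:54.
The opening act ends at 09:54 − 95 min = 08:19.
The opening act starts at 08:19 − 15 min = 08:04.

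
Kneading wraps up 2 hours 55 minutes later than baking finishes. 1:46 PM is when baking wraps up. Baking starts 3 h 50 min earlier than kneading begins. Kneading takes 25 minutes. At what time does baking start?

Kneading ends at 1:46 PM + 175 min = 4:41 PM.
Kneading starts at 4:41 PM − 25 min = 4:16 PM.
Baking starts at 4:16 PM − 230 min = 12:26 PM.

12:26 PM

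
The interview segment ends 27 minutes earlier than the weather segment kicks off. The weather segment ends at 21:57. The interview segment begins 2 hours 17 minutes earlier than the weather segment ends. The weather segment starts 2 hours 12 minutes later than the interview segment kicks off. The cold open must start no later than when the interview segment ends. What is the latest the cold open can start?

21:25

The interview segment starts at 21:57 − 137 min = 19:40.
The weather segment starts at 19:40 + 132 min = 21:52.
The interview segment ends at 21:52 − 27 min = 21:25.
The cold open is bounded by the interview segment, so the latest it can start is 21:25.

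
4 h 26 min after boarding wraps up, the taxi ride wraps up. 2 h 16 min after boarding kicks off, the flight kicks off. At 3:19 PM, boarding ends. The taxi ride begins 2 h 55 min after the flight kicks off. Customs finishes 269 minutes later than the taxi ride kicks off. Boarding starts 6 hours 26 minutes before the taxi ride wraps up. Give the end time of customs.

10:59 PM

The taxi ride ends at 3:19 PM + 266 min = 7:45 PM.
Boarding starts at 7:45 PM − 386 min = 1:19 PM.
The flight starts at 1:19 PM + 136 min = 3:35 PM.
The taxi ride starts at 3:35 PM + 175 min = 6:30 PM.
Customs ends at 6:30 PM + 269 min = 10:59 PM.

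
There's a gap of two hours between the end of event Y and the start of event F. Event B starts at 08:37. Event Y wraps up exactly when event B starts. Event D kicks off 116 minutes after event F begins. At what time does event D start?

Event Y ends at 08:37.
Event F starts at 08:37 + 120 min = 10:37.
Event D starts at 10:37 + 116 min = 12:33.

12:33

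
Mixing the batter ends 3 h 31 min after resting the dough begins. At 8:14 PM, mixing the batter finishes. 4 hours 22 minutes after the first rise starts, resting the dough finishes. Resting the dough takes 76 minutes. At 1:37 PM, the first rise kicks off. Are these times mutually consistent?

Resting the dough ends at 1:37 PM + 262 min = 5:59 PM.
Resting the dough starts at 5:59 PM − 76 min = 4:43 PM.
Mixing the batter ends at 4:43 PM + 211 min = 8:14 PM.
That matches the stated 8:14 PM, so the schedule is consistent.

Yes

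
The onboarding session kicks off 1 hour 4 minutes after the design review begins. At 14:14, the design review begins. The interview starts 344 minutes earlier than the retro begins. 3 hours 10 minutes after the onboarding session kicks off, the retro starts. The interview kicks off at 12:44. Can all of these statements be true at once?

The onboarding session starts at 14:14 + 64 min = 15:18.
The retro starts at 15:18 + 190 min = 18:28.
The interview starts at 18:28 − 344 min = 12:44.
That matches the stated 12:44, so the schedule is consistent.

Yes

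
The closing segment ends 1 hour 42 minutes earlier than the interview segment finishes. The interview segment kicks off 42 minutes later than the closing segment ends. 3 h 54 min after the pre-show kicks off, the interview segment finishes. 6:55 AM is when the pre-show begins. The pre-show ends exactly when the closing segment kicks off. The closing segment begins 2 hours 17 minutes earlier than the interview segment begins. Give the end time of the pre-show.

7:32 AM

The interview segment ends at 6:55 AM + 234 min = 10:49 AM.
The closing segment ends at 10:49 AM − 102 min = 9:07 AM.
The interview segment starts at 9:07 AM + 42 min = 9:49 AM.
The closing segment starts at 9:49 AM − 137 min = 7:32 AM.
So the pre-show ends at 7:32 AM.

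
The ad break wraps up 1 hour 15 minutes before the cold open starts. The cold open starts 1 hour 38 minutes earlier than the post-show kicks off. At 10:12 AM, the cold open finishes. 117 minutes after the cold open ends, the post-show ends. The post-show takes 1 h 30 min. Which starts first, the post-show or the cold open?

the cold open

The post-show ends at 10:12 AM + 117 min = 12:09 PM.
The post-show starts at 12:09 PM − 90 min = 10:39 AM.
The cold open starts at 10:39 AM − 98 min = 9:01 AM.
The post-show starts at 10:39 AM and the cold open starts at 9:01 AM, so the cold open is first.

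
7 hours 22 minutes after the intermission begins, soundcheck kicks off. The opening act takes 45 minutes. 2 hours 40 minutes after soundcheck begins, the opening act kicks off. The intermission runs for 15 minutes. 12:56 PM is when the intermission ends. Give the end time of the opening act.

11:28 PM

The intermission starts at 12:56 PM − 15 min = 12:41 PM.
Soundcheck starts at 12:41 PM + 442 min = 8:03 PM.
The opening act starts at 8:03 PM + 160 min = 10:43 PM.
The opening act ends at 10:43 PM + 45 min = 11:28 PM.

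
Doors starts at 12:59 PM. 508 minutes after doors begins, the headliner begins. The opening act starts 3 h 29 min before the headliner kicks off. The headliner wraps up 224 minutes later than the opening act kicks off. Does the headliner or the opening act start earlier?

The headliner starts at 12:59 PM + 508 min = 9:27 PM.
The opening act starts at 9:27 PM − 209 min = 5:58 PM.
The headliner starts at 9:27 PM and the opening act starts at 5:58 PM, so the opening act is first.

the opening act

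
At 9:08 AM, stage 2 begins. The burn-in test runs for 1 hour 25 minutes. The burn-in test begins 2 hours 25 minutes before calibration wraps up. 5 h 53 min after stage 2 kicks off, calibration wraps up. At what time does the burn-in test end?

Calibration ends at 9:08 AM + 353 min = 3:01 PM.
The burn-in test starts at 3:01 PM − 145 min = 12:36 PM.
The burn-in test ends at 12:36 PM + 85 min = 2:01 PM.

2:01 PM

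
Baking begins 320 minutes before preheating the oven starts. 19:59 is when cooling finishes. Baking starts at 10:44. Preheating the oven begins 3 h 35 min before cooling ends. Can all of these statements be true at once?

No

Preheating the oven starts at 19:59 − 215 min = 16:24.
Baking starts at 16:24 − 320 min = 11:04.
But baking is also said to start at 10:44 — a 20-minute conflict.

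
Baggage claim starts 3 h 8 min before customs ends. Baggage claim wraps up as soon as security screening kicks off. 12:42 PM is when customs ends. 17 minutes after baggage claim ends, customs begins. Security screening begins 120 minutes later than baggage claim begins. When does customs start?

11:51 AM

Baggage claim starts at 12:42 PM − 188 min = 9:34 AM.
Security screening starts at 9:34 AM + 120 min = 11:34 AM.
So baggage claim ends at 11:34 AM.
Customs starts at 11:34 AM + 17 min = 11:51 AM.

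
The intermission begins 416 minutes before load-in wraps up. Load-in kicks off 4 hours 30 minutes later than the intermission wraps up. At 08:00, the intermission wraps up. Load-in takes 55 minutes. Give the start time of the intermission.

Load-in starts at 08:00 + 270 min = 12:30.
Load-in ends at 12:30 + 55 min = 13:25.
The intermission starts at 13:25 − 416 min = 06:29.

06:29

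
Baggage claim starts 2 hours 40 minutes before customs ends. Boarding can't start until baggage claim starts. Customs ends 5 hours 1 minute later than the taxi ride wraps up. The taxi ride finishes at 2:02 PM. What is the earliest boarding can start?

4:23 PM

Customs ends at 2:02 PM + 301 min = 7:03 PM.
Baggage claim starts at 7:03 PM − 160 min = 4:23 PM.
Boarding is bounded by baggage claim, so the earliest it can start is 4:23 PM.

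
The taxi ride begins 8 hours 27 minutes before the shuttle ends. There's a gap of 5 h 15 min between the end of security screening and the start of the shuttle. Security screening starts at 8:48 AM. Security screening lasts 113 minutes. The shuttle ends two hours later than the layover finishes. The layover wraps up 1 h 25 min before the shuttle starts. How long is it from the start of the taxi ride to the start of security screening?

Security screening ends at 8:48 AM + 113 min = 10:41 AM.
The shuttle starts at 10:41 AM + 315 min = 3:56 PM.
The layover ends at 3:56 PM − 85 min = 2:31 PM.
The shuttle ends at 2:31 PM + 120 min = 4:31 PM.
The taxi ride starts at 4:31 PM − 507 min = 8:04 AM.
From 8:04 AM to 8:48 AM is 44 minutes.

44 minutes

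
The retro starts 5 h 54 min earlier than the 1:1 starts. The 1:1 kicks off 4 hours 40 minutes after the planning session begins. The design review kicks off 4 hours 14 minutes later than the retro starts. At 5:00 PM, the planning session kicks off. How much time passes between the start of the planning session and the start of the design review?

3 hours

The 1:1 starts at 5:00 PM + 280 min = 9:40 PM.
The retro starts at 9:40 PM − 354 min = 3:46 PM.
The design review starts at 3:46 PM + 254 min = 8:00 PM.
From 5:00 PM to 8:00 PM is 3 hours.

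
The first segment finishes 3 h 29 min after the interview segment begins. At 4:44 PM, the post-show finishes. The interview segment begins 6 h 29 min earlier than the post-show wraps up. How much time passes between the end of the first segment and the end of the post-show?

The interview segment starts at 4:44 PM − 389 min = 10:15 AM.
The first segment ends at 10:15 AM + 209 min = 1:44 PM.
From 1:44 PM to 4:44 PM is 180 minutes.

180 minutes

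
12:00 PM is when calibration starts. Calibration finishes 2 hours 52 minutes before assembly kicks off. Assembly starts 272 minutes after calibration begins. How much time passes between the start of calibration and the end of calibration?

Assembly starts at 12:00 PM + 272 min = 4:32 PM.
Calibration ends at 4:32 PM − 172 min = 1:40 PM.
From 12:00 PM to 1:40 PM is 1 hour 40 minutes.

1 hour 40 minutes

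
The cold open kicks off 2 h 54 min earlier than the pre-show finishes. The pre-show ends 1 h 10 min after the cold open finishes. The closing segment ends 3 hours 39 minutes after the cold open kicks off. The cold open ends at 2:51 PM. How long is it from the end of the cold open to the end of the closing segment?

115 minutes

The pre-show ends at 2:51 PM + 70 min = 4:01 PM.
The cold open starts at 4:01 PM − 174 min = 1:07 PM.
The closing segment ends at 1:07 PM + 219 min = 4:46 PM.
From 2:51 PM to 4:46 PM is 115 minutes.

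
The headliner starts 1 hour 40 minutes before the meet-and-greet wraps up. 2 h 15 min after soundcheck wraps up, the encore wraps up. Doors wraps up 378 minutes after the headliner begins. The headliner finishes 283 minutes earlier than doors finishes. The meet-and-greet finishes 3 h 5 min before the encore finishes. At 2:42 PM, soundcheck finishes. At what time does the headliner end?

1:47 PM

The encore ends at 2:42 PM + 135 min = 4:57 PM.
The meet-and-greet ends at 4:57 PM − 185 min = 1:52 PM.
The headliner starts at 1:52 PM − 100 min = 12:12 PM.
Doors ends at 12:12 PM + 378 min = 6:30 PM.
The headliner ends at 6:30 PM − 283 min = 1:47 PM.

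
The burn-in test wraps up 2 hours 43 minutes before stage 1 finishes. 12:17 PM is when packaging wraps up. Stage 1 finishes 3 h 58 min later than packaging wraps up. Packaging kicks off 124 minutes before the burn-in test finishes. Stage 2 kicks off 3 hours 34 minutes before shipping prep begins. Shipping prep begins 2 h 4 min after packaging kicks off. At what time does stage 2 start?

Stage 1 ends at 12:17 PM + 238 min = 4:15 PM.
The burn-in test ends at 4:15 PM − 163 min = 1:32 PM.
Packaging starts at 1:32 PM − 124 min = 11:28 AM.
Shipping prep starts at 11:28 AM + 124 min = 1:32 PM.
Stage 2 starts at 1:32 PM − 214 min = 9:58 AM.

9:58 AM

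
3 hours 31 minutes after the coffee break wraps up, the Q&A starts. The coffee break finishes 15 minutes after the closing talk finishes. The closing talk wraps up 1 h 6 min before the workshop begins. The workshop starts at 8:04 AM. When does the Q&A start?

10:44 AM

The closing talk ends at 8:04 AM − 66 min = 6:58 AM.
The coffee break ends at 6:58 AM + 15 min = 7:13 AM.
The Q&A starts at 7:13 AM + 211 min = 10:44 AM.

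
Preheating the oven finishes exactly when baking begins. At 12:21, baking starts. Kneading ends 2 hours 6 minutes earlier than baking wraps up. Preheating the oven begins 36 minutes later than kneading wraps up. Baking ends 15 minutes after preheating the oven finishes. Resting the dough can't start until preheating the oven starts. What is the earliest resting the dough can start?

Preheating the oven ends at 12:21.
Baking ends at 12:21 + 15 min = 12:36.
Kneading ends at 12:36 − 126 min = 10:30.
Preheating the oven starts at 10:30 + 36 min = 11:06.
Resting the dough is bounded by preheating the oven, so the earliest it can start is 11:06.

11:06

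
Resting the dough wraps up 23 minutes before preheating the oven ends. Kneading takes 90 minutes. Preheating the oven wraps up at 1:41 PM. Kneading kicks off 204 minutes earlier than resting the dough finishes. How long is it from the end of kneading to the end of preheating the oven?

2 hours 17 minutes

Resting the dough ends at 1:41 PM − 23 min = 1:18 PM.
Kneading starts at 1:18 PM − 204 min = 9:54 AM.
Kneading ends at 9:54 AM + 90 min = 11:24 AM.
From 11:24 AM to 1:41 PM is 2 hours 17 minutes.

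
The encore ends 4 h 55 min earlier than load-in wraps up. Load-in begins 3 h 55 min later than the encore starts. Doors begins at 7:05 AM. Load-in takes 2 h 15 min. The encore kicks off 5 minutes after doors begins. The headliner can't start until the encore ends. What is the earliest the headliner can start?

The encore starts at 7:05 AM + 5 min = 7:10 AM.
Load-in starts at 7:10 AM + 235 min = 11:05 AM.
Load-in ends at 11:05 AM + 135 min = 1:20 PM.
The encore ends at 1:20 PM − 295 min = 8:25 AM.
The headliner is bounded by the encore, so the earliest it can start is 8:25 AM.

8:25 AM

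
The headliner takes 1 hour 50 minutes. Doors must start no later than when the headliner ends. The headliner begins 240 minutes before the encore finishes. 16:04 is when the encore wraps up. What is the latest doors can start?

The headliner starts at 16:04 − 240 min = 12:04.
The headliner ends at 12:04 + 110 min = 13:54.
Doors is bounded by the headliner, so the latest it can start is 13:54.

13:54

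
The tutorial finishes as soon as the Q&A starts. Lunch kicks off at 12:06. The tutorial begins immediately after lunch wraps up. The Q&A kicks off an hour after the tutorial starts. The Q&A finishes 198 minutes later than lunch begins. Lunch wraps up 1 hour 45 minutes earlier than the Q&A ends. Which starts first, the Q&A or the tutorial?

the tutorial

The Q&A ends at 12:06 + 198 min = 15:24.
Lunch ends at 15:24 − 105 min = 13:39.
So the tutorial starts at 13:39.
The Q&A starts at 13:39 + 60 min = 14:39.
The Q&A starts at 14:39 and the tutorial starts at 13:39, so the tutorial is first.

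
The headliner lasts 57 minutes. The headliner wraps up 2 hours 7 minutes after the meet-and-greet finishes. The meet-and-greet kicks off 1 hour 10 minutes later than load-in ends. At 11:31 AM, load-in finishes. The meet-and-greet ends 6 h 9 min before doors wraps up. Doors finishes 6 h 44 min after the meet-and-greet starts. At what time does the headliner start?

The meet-and-greet starts at 11:31 AM + 70 min = 12:41 PM.
Doors ends at 12:41 PM + 404 min = 7:25 PM.
The meet-and-greet ends at 7:25 PM − 369 min = 1:16 PM.
The headliner ends at 1:16 PM + 127 min = 3:23 PM.
The headliner starts at 3:23 PM − 57 min = 2:26 PM.

2:26 PM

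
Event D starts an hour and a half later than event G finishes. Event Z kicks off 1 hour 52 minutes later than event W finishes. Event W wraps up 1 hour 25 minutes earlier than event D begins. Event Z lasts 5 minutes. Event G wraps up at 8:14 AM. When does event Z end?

Event D starts at 8:14 AM + 90 min = 9:44 AM.
Event W ends at 9:44 AM − 85 min = 8:19 AM.
Event Z starts at 8:19 AM + 112 min = 10:11 AM.
Event Z ends at 10:11 AM + 5 min = 10:16 AM.

10:16 AM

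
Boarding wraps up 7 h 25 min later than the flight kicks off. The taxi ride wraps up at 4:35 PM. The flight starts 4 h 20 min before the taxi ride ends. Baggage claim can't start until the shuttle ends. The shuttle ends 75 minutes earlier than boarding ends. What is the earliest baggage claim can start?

6:25 PM

The flight starts at 4:35 PM − 260 min = 12:15 PM.
Boarding ends at 12:15 PM + 445 min = 7:40 PM.
The shuttle ends at 7:40 PM − 75 min = 6:25 PM.
Baggage claim is bounded by the shuttle, so the earliest it can start is 6:25 PM.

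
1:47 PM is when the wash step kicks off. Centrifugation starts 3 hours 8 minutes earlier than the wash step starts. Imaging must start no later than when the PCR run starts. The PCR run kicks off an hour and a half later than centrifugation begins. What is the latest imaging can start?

12:09 PM

Centrifugation starts at 1:47 PM − 188 min = 10:39 AM.
The PCR run starts at 10:39 AM + 90 min = 12:09 PM.
Imaging is bounded by the PCR run, so the latest it can start is 12:09 PM.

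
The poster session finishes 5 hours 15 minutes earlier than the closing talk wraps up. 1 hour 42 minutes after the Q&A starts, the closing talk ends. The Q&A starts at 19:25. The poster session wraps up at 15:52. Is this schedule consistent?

Yes

The closing talk ends at 19:25 + 102 min = 21:07.
The poster session ends at 21:07 − 315 min = 15:52.
That matches the stated 15:52, so the schedule is consistent.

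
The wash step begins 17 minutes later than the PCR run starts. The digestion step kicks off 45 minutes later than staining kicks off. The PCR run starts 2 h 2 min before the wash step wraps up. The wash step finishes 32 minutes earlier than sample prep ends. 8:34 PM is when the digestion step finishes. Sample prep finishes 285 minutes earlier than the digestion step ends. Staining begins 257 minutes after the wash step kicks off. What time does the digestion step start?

Sample prep ends at 8:34 PM − 285 min = 3:49 PM.
The wash step ends at 3:49 PM − 32 min = 3:17 PM.
The PCR run starts at 3:17 PM − 122 min = 1:15 PM.
The wash step starts at 1:15 PM + 17 min = 1:32 PM.
Staining starts at 1:32 PM + 257 min = 5:49 PM.
The digestion step starts at 5:49 PM + 45 min = 6:34 PM.

6:34 PM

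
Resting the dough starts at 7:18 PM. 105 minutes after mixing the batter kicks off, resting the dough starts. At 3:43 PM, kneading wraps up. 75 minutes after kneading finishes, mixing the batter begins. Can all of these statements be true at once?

No

Mixing the batter starts at 3:43 PM + 75 min = 4:58 PM.
Resting the dough starts at 4:58 PM + 105 min = 6:43 PM.
But resting the dough is also said to start at 7:18 PM — a 35-minute conflict.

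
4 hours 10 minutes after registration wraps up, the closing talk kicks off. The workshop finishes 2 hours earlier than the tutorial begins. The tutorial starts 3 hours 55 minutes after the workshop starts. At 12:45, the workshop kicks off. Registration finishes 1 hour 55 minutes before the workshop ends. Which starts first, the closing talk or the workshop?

The tutorial starts at 12:45 + 235 min = 16:40.
The workshop ends at 16:40 − 120 min = 14:40.
Registration ends at 14:40 − 115 min = 12:45.
The closing talk starts at 12:45 + 250 min = 16:55.
The closing talk starts at 16:55 and the workshop starts at 12:45, so the workshop is first.

the workshop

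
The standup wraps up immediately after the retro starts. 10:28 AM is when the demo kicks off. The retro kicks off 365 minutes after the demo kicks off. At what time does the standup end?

The retro starts at 10:28 AM + 365 min = 4:33 PM.
So the standup ends at 4:33 PM.

4:33 PM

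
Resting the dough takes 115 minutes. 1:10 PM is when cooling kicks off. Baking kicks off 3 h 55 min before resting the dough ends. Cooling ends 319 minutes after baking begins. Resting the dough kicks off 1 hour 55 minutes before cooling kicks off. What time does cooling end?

Resting the dough starts at 1:10 PM − 115 min = 11:15 AM.
Resting the dough ends at 11:15 AM + 115 min = 1:10 PM.
Baking starts at 1:10 PM − 235 min = 9:15 AM.
Cooling ends at 9:15 AM + 319 min = 2:34 PM.

2:34 PM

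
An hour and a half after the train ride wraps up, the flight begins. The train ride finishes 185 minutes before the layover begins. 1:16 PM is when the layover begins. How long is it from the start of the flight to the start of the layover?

95 minutes

The train ride ends at 1:16 PM − 185 min = 10:11 AM.
The flight starts at 10:11 AM + 90 min = 11:41 AM.
From 11:41 AM to 1:16 PM is 95 minutes.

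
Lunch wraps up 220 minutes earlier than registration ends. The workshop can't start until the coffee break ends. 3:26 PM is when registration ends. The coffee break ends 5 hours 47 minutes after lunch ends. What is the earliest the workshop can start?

5:33 PM

Lunch ends at 3:26 PM − 220 min = 11:46 AM.
The coffee break ends at 11:46 AM + 347 min = 5:33 PM.
The workshop is bounded by the coffee break, so the earliest it can start is 5:33 PM.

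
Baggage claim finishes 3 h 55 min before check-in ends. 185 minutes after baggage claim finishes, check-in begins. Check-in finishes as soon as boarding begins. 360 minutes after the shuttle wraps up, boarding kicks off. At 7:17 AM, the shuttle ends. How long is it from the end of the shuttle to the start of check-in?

5 hours 10 minutes

Boarding starts at 7:17 AM + 360 min = 1:17 PM.
So check-in ends at 1:17 PM.
Baggage claim ends at 1:17 PM − 235 min = 9:22 AM.
Check-in starts at 9:22 AM + 185 min = 12:27 PM.
From 7:17 AM to 12:27 PM is 5 hours 10 minutes.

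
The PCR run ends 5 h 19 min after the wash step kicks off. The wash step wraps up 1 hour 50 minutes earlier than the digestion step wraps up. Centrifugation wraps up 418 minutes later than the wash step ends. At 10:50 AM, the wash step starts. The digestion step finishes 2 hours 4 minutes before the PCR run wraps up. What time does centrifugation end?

7:13 PM

The PCR run ends at 10:50 AM + 319 min = 4:09 PM.
The digestion step ends at 4:09 PM − 124 min = 2:05 PM.
The wash step ends at 2:05 PM − 110 min = 12:15 PM.
Centrifugation ends at 12:15 PM + 418 min = 7:13 PM.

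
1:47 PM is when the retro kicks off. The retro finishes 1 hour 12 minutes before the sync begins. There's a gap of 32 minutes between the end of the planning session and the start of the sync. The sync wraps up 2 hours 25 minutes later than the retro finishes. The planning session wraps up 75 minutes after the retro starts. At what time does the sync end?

4:47 PM

The planning session ends at 1:47 PM + 75 min = 3:02 PM.
The sync starts at 3:02 PM + 32 min = 3:34 PM.
The retro ends at 3:34 PM − 72 min = 2:22 PM.
The sync ends at 2:22 PM + 145 min = 4:47 PM.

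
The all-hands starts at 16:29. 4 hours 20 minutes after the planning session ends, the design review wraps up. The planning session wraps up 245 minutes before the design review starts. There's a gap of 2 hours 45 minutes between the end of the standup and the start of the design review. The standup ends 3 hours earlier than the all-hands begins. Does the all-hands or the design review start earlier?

The standup ends at 16:29 − 180 min = 13:29.
The design review starts at 13:29 + 165 min = 16:14.
The all-hands starts at 16:29 and the design review starts at 16:14, so the design review is first.

the design review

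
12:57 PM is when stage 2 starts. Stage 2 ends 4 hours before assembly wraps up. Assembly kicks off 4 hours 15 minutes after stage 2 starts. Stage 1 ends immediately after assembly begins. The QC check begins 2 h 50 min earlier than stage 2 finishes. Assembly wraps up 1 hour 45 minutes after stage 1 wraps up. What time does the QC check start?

12:07 PM

Assembly starts at 12:57 PM + 255 min = 5:12 PM.
So stage 1 ends at 5:12 PM.
Assembly ends at 5:12 PM + 105 min = 6:57 PM.
Stage 2 ends at 6:57 PM − 240 min = 2:57 PM.
The QC check starts at 2:57 PM − 170 min = 12:07 PM.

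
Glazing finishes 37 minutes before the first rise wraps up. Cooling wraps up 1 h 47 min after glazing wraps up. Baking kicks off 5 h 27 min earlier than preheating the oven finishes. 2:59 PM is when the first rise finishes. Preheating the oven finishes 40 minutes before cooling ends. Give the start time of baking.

Glazing ends at 2:59 PM − 37 min = 2:22 PM.
Cooling ends at 2:22 PM + 107 min = 4:09 PM.
Preheating the oven ends at 4:09 PM − 40 min = 3:29 PM.
Baking starts at 3:29 PM − 327 min = 10:02 AM.

10:02 AM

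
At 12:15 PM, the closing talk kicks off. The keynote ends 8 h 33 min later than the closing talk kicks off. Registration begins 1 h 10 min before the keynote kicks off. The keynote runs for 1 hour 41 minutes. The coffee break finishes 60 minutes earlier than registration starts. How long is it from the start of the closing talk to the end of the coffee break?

The keynote ends at 12:15 PM + 513 min = 8:48 PM.
The keynote starts at 8:48 PM − 101 min = 7:07 PM.
Registration starts at 7:07 PM − 70 min = 5:57 PM.
The coffee break ends at 5:57 PM − 60 min = 4:57 PM.
From 12:15 PM to 4:57 PM is 282 minutes.

282 minutes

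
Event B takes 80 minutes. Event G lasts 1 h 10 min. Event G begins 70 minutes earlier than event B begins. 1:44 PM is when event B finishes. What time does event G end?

Event B starts at 1:44 PM − 80 min = 12:24 PM.
Event G starts at 12:24 PM − 70 min = 11:14 AM.
Event G ends at 11:14 AM + 70 min = 12:24 PM.

12:24 PM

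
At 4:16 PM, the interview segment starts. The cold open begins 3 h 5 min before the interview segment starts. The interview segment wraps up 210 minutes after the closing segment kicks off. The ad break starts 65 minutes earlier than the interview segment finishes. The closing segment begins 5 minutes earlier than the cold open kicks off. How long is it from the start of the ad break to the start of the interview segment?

45 minutes

The cold open starts at 4:16 PM − 185 min = 1:11 PM.
The closing segment starts at 1:11 PM − 5 min = 1:06 PM.
The interview segment ends at 1:06 PM + 210 min = 4:36 PM.
The ad break starts at 4:36 PM − 65 min = 3:31 PM.
From 3:31 PM to 4:16 PM is 45 minutes.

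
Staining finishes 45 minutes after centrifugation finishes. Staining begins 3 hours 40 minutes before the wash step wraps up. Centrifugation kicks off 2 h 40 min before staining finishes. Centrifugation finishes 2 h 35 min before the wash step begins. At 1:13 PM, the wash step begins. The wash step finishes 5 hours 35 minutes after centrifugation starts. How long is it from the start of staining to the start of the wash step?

Centrifugation ends at 1:13 PM − 155 min = 10:38 AM.
Staining ends at 10:38 AM + 45 min = 11:23 AM.
Centrifugation starts at 11:23 AM − 160 min = 8:43 AM.
The wash step ends at 8:43 AM + 335 min = 2:18 PM.
Staining starts at 2:18 PM − 220 min = 10:38 AM.
From 10:38 AM to 1:13 PM is 155 minutes.

155 minutes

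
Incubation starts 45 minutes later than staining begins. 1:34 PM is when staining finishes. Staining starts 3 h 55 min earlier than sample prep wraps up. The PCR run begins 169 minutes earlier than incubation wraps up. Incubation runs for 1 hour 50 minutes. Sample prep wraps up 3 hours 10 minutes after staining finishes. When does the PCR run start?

12:35 PM

Sample prep ends at 1:34 PM + 190 min = 4:44 PM.
Staining starts at 4:44 PM − 235 min = 12:49 PM.
Incubation starts at 12:49 PM + 45 min = 1:34 PM.
Incubation ends at 1:34 PM + 110 min = 3:24 PM.
The PCR run starts at 3:24 PM − 169 min = 12:35 PM.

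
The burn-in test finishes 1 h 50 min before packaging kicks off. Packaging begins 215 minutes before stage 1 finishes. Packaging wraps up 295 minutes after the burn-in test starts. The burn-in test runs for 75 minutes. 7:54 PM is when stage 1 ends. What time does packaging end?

Packaging starts at 7:54 PM − 215 min = 4:19 PM.
The burn-in test ends at 4:19 PM − 110 min = 2:29 PM.
The burn-in test starts at 2:29 PM − 75 min = 1:14 PM.
Packaging ends at 1:14 PM + 295 min = 6:09 PM.

6:09 PM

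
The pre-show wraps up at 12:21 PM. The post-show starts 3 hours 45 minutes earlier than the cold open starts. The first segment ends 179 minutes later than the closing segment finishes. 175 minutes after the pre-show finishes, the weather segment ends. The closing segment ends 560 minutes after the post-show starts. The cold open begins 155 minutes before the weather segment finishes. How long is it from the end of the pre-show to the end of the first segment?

8 h 54 min

The weather segment ends at 12:21 PM + 175 min = 3:16 PM.
The cold open starts at 3:16 PM − 155 min = 12:41 PM.
The post-show starts at 12:41 PM − 225 min = 8:56 AM.
The closing segment ends at 8:56 AM + 560 min = 6:16 PM.
The first segment ends at 6:16 PM + 179 min = 9:15 PM.
From 12:21 PM to 9:15 PM is 8 h 54 min.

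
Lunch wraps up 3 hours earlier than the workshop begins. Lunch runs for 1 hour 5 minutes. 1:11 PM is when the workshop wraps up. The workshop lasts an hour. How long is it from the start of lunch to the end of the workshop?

5 hours 5 minutes

The workshop starts at 1:11 PM − 60 min = 12:11 PM.
Lunch ends at 12:11 PM − 180 min = 9:11 AM.
Lunch starts at 9:11 AM − 65 min = 8:06 AM.
From 8:06 AM to 1:11 PM is 5 hours 5 minutes.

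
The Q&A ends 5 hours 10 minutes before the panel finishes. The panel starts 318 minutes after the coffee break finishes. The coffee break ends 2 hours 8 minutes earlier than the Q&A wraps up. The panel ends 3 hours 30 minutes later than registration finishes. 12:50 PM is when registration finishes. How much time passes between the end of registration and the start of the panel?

1.5 hours

The panel ends at 12:50 PM + 210 min = 4:20 PM.
The Q&A ends at 4:20 PM − 310 min = 11:10 AM.
The coffee break ends at 11:10 AM − 128 min = 9:02 AM.
The panel starts at 9:02 AM + 318 min = 2:20 PM.
From 12:50 PM to 2:20 PM is 1.5 hours.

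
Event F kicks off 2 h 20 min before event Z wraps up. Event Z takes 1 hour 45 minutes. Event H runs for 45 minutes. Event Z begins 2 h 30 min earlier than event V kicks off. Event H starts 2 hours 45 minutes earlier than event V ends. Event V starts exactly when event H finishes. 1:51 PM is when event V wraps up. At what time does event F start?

Event H starts at 1:51 PM − 165 min = 11:06 AM.
Event H ends at 11:06 AM + 45 min = 11:51 AM.
So event V starts at 11:51 AM.
Event Z starts at 11:51 AM − 150 min = 9:21 AM.
Event Z ends at 9:21 AM + 105 min = 11:06 AM.
Event F starts at 11:06 AM − 140 min = 8:46 AM.

8:46 AM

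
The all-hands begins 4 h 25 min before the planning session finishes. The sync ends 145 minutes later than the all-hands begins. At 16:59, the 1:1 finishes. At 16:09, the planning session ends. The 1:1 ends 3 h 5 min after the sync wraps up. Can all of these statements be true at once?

No

The all-hands starts at 16:09 − 265 min = 11:44.
The sync ends at 11:44 + 145 min = 14:09.
The 1:1 ends at 14:09 + 185 min = 17:14.
But the 1:1 is also said to end at 16:59 — a 15-minute conflict.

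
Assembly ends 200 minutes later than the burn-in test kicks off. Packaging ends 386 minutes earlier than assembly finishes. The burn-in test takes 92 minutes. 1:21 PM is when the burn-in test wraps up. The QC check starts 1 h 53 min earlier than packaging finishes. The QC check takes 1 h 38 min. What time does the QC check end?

8:28 AM

The burn-in test starts at 1:21 PM − 92 min = 11:49 AM.
Assembly ends at 11:49 AM + 200 min = 3:09 PM.
Packaging ends at 3:09 PM − 386 min = 8:43 AM.
The QC check starts at 8:43 AM − 113 min = 6:50 AM.
The QC check ends at 6:50 AM + 98 min = 8:28 AM.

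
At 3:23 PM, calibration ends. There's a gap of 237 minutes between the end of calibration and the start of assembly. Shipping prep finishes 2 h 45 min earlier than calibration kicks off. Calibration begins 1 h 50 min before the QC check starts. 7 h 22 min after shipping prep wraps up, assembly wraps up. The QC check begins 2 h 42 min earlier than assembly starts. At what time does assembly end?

Assembly starts at 3:23 PM + 237 min = 7:20 PM.
The QC check starts at 7:20 PM − 162 min = 4:38 PM.
Calibration starts at 4:38 PM − 110 min = 2:48 PM.
Shipping prep ends at 2:48 PM − 165 min = 12:03 PM.
Assembly ends at 12:03 PM + 442 min = 7:25 PM.

7:25 PM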